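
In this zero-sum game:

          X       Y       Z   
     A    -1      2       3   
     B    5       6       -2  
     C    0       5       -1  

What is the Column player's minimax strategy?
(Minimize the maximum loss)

Column should play Z, value = 3

Work:
Column player minimizes Row's maximum payoff:
Column X: max payoff to Row = 5
Column Y: max payoff to Row = 6
Column Z: max payoff to Row = 3
Minimum is 3, achieved by column Z.
Minimax strategy: Z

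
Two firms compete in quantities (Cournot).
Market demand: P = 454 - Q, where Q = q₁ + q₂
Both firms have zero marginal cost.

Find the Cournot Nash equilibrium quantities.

q₁* = q₂* = 151.33; P* = 151.33

Work:
Profit: π_i = P·q_i = (a - q_i - q_j)·q_i
FOC: ∂π_i/∂q_i = a - 2q_i - q_j = 0
Reaction function: q_i = (454 - q_j)/2
Symmetry: q* = 454/3 = 151.33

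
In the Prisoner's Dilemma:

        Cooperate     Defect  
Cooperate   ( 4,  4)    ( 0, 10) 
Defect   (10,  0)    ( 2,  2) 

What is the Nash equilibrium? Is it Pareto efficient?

(Defect, Defect) is NE; not Pareto efficient

Work:
Defect dominates Cooperate for both players:
If P2 cooperates: Defect (10) > Cooperate (4)
If P2 defects: Defect (2) > Cooperate (0)
NE: (Defect, Defect) with payoff (2, 2)
But (Cooperate, Cooperate) = (4, 4) Pareto dominates (2, 2)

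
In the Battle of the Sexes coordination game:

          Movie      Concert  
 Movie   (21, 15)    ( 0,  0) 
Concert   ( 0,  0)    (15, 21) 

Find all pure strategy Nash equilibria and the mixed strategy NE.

Pure NE: (Movie, Movie) and (Concert, Concert); Mixed NE: p = 0.5833, q = 0.4167

Work:
Check pure NE:
(Movie, Movie): (21, 15) - no unilateral deviation beneficial
(Concert, Concert): (15, 21) - no unilateral deviation beneficial
Mixed NE: P1 plays Movie with p = 0.5833, P2 plays Movie with q = 0.4167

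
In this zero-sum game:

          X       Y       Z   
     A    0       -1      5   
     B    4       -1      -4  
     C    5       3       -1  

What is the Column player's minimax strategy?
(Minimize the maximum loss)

Column should play Y, value = 3

Work:
Column player minimizes Row's maximum payoff:
Column X: max payoff to Row = 5
Column Y: max payoff to Row = 3
Column Z: max payoff to Row = 5
Minimum is 3, achieved by column Y.
Minimax strategy: Y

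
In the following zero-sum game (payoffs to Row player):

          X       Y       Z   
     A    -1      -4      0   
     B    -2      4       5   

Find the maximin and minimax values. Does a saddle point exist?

Maximin = -2, Minimax = -1, Saddle: False

Work:
Row minimums: [-4, -2] → maximin = -2
Column maximums: [-1, 4, 5] → minimax = -1
No saddle point (maximin ≠ minimax). Mixed strategy needed.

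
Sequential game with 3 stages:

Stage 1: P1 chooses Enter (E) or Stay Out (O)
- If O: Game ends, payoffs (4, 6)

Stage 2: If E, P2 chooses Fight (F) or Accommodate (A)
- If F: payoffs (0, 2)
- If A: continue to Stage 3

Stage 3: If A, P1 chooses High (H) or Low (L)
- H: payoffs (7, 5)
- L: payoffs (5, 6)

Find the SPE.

SPE: (E, A, H); Outcome (7, 5)

Work:
Stage 3: P1 chooses H (7 vs 5)
Stage 2: P2: F->2, A->5 (anticipating H). Choose A
Stage 1: P1: O->4, E->7 (anticipating A, H). Choose E
SPE path: E -> A -> H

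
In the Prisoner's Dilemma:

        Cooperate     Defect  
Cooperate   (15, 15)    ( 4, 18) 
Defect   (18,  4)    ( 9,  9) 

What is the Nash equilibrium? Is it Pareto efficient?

(Defect, Defect) is NE; not Pareto efficient

Work:
Defect dominates Cooperate for both players:
If P2 cooperates: Defect (18) > Cooperate (15)
If P2 defects: Defect (9) > Cooperate (4)
NE: (Defect, Defect) with payoff (9, 9)
But (Cooperate, Cooperate) = (15, 15) Pareto dominates (9, 9)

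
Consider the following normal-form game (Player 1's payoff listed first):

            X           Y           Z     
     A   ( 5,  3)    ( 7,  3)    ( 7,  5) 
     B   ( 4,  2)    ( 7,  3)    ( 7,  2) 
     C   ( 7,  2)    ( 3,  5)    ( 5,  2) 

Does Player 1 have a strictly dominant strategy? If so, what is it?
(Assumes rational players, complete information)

No strictly dominant strategy exists for Player 1

Work:
A strategy strictly dominates another if it gives a strictly higher payoff against every opponent action. Compare each pair of P1's strategies column-by-column:
  A vs B: [5 vs 4, 7 vs 7, 7 vs 7] → A does not strictly dominate B (column Y: 7 ≤ 7)
  A vs C: [5 vs 7, 7 vs 3, 7 vs 5] → A does not strictly dominate C (column X: 5 ≤ 7)
  B vs A: [4 vs 5, 7 vs 7, 7 vs 7] → B does not strictly dominate A (column X: 4 ≤ 5)
  B vs C: [4 vs 7, 7 vs 3, 7 vs 5] → B does not strictly dominate C (column X: 4 ≤ 7)
  C vs A: [7 vs 5, 3 vs 7, 5 vs 7] → C does not strictly dominate A (column Y: 3 ≤ 7)
  C vs B: [7 vs 4, 3 vs 7, 5 vs 7] → C does not strictly dominate B (column Y: 3 ≤ 7)
No single strategy strictly dominates all others → no strictly dominant strategy.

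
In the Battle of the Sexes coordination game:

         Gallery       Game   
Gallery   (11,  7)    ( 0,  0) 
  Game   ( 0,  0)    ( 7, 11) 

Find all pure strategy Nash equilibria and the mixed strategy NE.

Pure NE: (Gallery, Gallery) and (Game, Game); Mixed NE: p = 0.6111, q = 0.3889

Work:
Check pure NE:
(Gallery, Gallery): (11, 7) - no unilateral deviation beneficial
(Game, Game): (7, 11) - no unilateral deviation beneficial
Mixed NE: P1 plays Gallery with p = 0.6111, P2 plays Gallery with q = 0.3889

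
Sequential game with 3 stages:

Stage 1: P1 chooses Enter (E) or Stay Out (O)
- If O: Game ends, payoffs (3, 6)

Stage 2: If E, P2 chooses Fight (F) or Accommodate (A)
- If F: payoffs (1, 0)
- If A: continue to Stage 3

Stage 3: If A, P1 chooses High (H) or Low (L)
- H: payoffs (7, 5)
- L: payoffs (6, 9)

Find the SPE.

SPE: (E, A, H); Outcome (7, 5)

Work:
Stage 3: P1 chooses H (7 vs 6)
Stage 2: P2: F->0, A->5 (anticipating H). Choose A
Stage 1: P1: O->3, E->7 (anticipating A, H). Choose E
SPE path: E -> A -> H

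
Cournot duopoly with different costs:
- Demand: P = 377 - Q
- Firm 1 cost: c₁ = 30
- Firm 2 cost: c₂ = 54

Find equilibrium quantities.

q₁* = 123.67, q₂* = 99.67

Work:
Reaction: q₁ = (377 - 30 - q₂)/2
Reaction: q₂ = (377 - 54 - q₁)/2
Solve simultaneously:
q₁* = (377 - 2×30 + 54)/3 = 123.67
q₂* = (377 - 2×54 + 30)/3 = 99.67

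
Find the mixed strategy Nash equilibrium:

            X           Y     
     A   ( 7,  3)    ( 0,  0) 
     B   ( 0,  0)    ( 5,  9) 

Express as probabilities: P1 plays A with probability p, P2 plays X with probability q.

p = 0.75, q = 0.4167

Work:
Find probabilities that make opponent indifferent:
P2 chooses q to make P1 indifferent between A and B
P1 chooses p to make P2 indifferent between X and Y
Mixed NE: P1 plays (A: 0.75, B: 0.25), P2 plays (X: 0.4167, Y: 0.5833)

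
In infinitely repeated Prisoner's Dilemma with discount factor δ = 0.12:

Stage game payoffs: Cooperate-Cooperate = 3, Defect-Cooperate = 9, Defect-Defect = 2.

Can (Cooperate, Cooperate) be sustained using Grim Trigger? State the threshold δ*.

δ* = 0.8571; since δ = 0.12 < 0.8571, cooperation cannot be sustained

Work:
For Grim Trigger:
Cooperate forever: 3/(1-δ)
Defect then punished: 9 + 2·δ/(1-δ)
Need: 3/(1-δ) ≥ 9 + 2·δ/(1-δ)
Solving: δ ≥ (T-R)/(T-P) = (9-3)/(9-2) = 0.8571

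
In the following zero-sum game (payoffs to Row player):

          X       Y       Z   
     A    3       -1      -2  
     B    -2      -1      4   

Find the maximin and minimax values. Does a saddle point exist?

Maximin = -2, Minimax = -1, Saddle: False

Work:
Row minimums: [-2, -2] → maximin = -2
Column maximums: [3, -1, 4] → minimax = -1
No saddle point (maximin ≠ minimax). Mixed strategy needed.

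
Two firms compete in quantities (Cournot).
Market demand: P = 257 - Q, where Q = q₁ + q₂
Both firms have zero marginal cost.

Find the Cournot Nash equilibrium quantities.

q₁* = q₂* = 85.67; P* = 85.67

Work:
Profit: π_i = P·q_i = (a - q_i - q_j)·q_i
FOC: ∂π_i/∂q_i = a - 2q_i - q_j = 0
Reaction function: q_i = (257 - q_j)/2
Symmetry: q* = 257/3 = 85.67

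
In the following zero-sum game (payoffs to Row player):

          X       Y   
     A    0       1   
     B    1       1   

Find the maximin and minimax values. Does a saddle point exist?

Maximin = 1, Minimax = 1, Saddle: True

Work:
Row minimums: [0, 1] → maximin = 1
Column maximums: [1, 1] → minimax = 1
Saddle point exists! Game value = 1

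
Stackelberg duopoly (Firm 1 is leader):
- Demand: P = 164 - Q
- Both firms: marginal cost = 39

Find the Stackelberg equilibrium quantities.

q₁* (leader) = 62.5, q₂* (follower) = 31.25

Work:
Follower's reaction: q₂ = (a - c - q₁)/2
Leader substitutes: π₁ = q₁·(a - q₁ - (a-c-q₁)/2 - c)
FOC: q₁* = (164 - 39)/2 = 62.50
Then: q₂* = (164 - 39 - 62.5)/2 = 31.25
Leader has first-mover advantage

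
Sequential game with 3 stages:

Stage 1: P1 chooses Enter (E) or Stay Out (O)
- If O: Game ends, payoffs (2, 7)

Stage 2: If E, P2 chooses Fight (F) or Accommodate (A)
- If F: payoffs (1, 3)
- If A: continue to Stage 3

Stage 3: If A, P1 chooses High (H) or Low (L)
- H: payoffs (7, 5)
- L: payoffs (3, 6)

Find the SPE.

SPE: (E, A, H); Outcome (7, 5)

Work:
Stage 3: P1 chooses H (7 vs 3)
Stage 2: P2: F->3, A->5 (anticipating H). Choose A
Stage 1: P1: O->2, E->7 (anticipating A, H). Choose E
SPE path: E -> A -> H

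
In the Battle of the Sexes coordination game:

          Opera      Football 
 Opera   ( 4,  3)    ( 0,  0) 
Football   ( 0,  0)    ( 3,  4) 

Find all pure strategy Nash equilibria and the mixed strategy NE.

Pure NE: (Opera, Opera) and (Football, Football); Mixed NE: p = 0.5714, q = 0.4286

Work:
Check pure NE:
(Opera, Opera): (4, 3) - no unilateral deviation beneficial
(Football, Football): (3, 4) - no unilateral deviation beneficial
Mixed NE: P1 plays Opera with p = 0.5714, P2 plays Opera with q = 0.4286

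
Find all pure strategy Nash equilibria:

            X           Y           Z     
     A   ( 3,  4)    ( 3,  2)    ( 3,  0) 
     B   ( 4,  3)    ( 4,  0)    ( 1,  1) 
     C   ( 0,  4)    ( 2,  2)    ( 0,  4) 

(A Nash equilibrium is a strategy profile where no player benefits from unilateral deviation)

Nash equilibrium: (B, X)

Work:
Best responses:
  P1 vs X: payoffs [3, 4, 0] → best response B (payoff 4)
  P1 vs Y: payoffs [3, 4, 2] → best response B (payoff 4)
  P1 vs Z: payoffs [3, 1, 0] → best response A (payoff 3)
  P2 vs A: payoffs [4, 2, 0] → best response X (payoff 4)
  P2 vs B: payoffs [3, 0, 1] → best response X (payoff 3)
  P2 vs C: payoffs [4, 2, 4] → best response X/Z (payoff 4)
Mutual best responses: (B,X) → Nash equilibria.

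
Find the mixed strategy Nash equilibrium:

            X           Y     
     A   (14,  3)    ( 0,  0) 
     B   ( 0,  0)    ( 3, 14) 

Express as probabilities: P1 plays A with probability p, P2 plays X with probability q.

p = 0.8235, q = 0.1765

Work:
Find probabilities that make opponent indifferent:
P2 chooses q to make P1 indifferent between A and B
P1 chooses p to make P2 indifferent between X and Y
Mixed NE: P1 plays (A: 0.8235, B: 0.1765), P2 plays (X: 0.1765, Y: 0.8235)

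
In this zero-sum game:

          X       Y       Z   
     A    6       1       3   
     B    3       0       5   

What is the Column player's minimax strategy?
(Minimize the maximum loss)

Column should play Y, value = 1

Work:
Column player minimizes Row's maximum payoff:
Column X: max payoff to Row = 6
Column Y: max payoff to Row = 1
Column Z: max payoff to Row = 5
Minimum is 1, achieved by column Y.
Minimax strategy: Y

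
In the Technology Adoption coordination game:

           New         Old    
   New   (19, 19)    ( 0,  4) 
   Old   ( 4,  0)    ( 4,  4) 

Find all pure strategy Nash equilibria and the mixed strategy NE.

Pure NE: (New, New) and (Old, Old); Mixed NE: p = 0.2105, q = 0.2105

Work:
Check pure NE:
(New, New): (19, 19) - no unilateral deviation beneficial
(Old, Old): (4, 4) - no unilateral deviation beneficial
Mixed NE: P1 plays New with p = 0.2105, P2 plays New with q = 0.2105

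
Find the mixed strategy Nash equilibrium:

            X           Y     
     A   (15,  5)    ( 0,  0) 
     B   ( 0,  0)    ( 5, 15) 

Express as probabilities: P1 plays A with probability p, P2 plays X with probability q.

p = 0.75, q = 0.25

Work:
Find probabilities that make opponent indifferent:
P2 chooses q to make P1 indifferent between A and B
P1 chooses p to make P2 indifferent between X and Y
Mixed NE: P1 plays (A: 0.75, B: 0.25), P2 plays (X: 0.25, Y: 0.75)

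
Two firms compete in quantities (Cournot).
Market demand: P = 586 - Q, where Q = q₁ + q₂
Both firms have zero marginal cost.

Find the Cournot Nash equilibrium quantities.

q₁* = q₂* = 195.33; P* = 195.33

Work:
Profit: π_i = P·q_i = (a - q_i - q_j)·q_i
FOC: ∂π_i/∂q_i = a - 2q_i - q_j = 0
Reaction function: q_i = (586 - q_j)/2
Symmetry: q* = 586/3 = 195.33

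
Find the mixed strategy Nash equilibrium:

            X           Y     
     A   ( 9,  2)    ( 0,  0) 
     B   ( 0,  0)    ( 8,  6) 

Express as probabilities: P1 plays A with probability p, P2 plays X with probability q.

p = 0.75, q = 0.4706

Work:
Find probabilities that make opponent indifferent:
P2 chooses q to make P1 indifferent between A and B
P1 chooses p to make P2 indifferent between X and Y
Mixed NE: P1 plays (A: 0.75, B: 0.25), P2 plays (X: 0.4706, Y: 0.5294)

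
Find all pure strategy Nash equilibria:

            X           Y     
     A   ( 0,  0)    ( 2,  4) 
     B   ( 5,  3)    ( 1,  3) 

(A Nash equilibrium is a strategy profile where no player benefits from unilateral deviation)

Nash equilibrium: (A, Y), (B, X)

Work:
Best responses:
  P1 vs X: payoffs [0, 5] → best response B (payoff 5)
  P1 vs Y: payoffs [2, 1] → best response A (payoff 2)
  P2 vs A: payoffs [0, 4] → best response Y (payoff 4)
  P2 vs B: payoffs [3, 3] → best response X/Y (payoff 3)
Mutual best responses: (A,Y), (B,X) → Nash equilibria.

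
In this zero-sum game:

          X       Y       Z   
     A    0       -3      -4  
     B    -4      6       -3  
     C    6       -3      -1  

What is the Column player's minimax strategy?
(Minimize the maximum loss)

Column should play Z, value = -1

Work:
Column player minimizes Row's maximum payoff:
Column X: max payoff to Row = 6
Column Y: max payoff to Row = 6
Column Z: max payoff to Row = -1
Minimum is -1, achieved by column Z.
Minimax strategy: Z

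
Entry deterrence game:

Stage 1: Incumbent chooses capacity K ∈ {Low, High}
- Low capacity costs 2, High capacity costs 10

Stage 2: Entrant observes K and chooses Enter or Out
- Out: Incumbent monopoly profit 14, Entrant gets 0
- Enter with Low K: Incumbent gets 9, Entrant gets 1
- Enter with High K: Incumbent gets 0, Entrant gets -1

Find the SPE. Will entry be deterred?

SPE: (Low, Enter|Low, Out|High); Entry not deterred. Incumbent net profit = 7, Entrant gets 1

Work:
After Low K: Entrant enters (1 > 0)
After High K: Entrant stays out (-1 < 0)
Incumbent: Low → 9−2=7, High → 14−10=4
Incumbent chooses Low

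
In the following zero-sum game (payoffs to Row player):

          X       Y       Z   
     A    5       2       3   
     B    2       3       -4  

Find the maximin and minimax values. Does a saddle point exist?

Maximin = 2, Minimax = 3, Saddle: False

Work:
Row minimums: [2, -4] → maximin = 2
Column maximums: [5, 3, 3] → minimax = 3
No saddle point (maximin ≠ minimax). Mixed strategy needed.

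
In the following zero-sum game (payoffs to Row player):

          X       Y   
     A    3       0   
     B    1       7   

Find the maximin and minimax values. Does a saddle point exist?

Maximin = 1, Minimax = 3, Saddle: False

Work:
Row minimums: [0, 1] → maximin = 1
Column maximums: [3, 7] → minimax = 3
No saddle point (maximin ≠ minimax). Mixed strategy needed.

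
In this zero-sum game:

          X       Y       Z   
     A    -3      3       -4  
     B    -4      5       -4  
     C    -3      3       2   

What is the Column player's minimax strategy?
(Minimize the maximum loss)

Column should play X, value = -3

Work:
Column player minimizes Row's maximum payoff:
Column X: max payoff to Row = -3
Column Y: max payoff to Row = 5
Column Z: max payoff to Row = 2
Minimum is -3, achieved by column X.
Minimax strategy: X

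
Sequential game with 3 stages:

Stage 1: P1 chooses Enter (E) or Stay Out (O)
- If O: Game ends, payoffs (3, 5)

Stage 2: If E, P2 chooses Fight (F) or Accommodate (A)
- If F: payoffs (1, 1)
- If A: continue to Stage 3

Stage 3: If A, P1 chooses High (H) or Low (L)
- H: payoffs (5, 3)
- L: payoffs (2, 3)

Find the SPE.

SPE: (E, A, H); Outcome (5, 3)

Work:
Stage 3: P1 chooses H (5 vs 2)
Stage 2: P2: F->1, A->3 (anticipating H). Choose A
Stage 1: P1: O->3, E->5 (anticipating A, H). Choose E
SPE path: E -> A -> H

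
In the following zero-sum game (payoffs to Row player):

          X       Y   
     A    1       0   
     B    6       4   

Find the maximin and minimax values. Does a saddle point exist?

Maximin = 4, Minimax = 4, Saddle: True

Work:
Row minimums: [0, 4] → maximin = 4
Column maximums: [6, 4] → minimax = 4
Saddle point exists! Game value = 4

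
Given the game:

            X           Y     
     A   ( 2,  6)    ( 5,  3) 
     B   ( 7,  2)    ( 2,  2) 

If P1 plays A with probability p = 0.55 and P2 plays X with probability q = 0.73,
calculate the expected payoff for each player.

E[P1] = 4.088, E[P2] = 3.7545

Work:
E[P1] = p·q·π₁(A,X) + p·(1-q)·π₁(A,Y) + (1-p)·q·π₁(B,X) + (1-p)·(1-q)·π₁(B,Y)
= 0.55·0.73·2 + 0.55·0.27·5 + 0.45·0.73·7 + 0.45·0.27·2
= 4.088

E[P2] = 3.7545 (similar calculation)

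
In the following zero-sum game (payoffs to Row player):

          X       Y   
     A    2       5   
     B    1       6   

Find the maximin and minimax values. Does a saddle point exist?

Maximin = 2, Minimax = 2, Saddle: True

Work:
Row minimums: [2, 1] → maximin = 2
Column maximums: [2, 6] → minimax = 2
Saddle point exists! Game value = 2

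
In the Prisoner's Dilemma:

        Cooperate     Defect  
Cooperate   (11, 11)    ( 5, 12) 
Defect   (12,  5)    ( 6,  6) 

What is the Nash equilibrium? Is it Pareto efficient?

(Defect, Defect) is NE; not Pareto efficient

Work:
Defect dominates Cooperate for both players:
If P2 cooperates: Defect (12) > Cooperate (11)
If P2 defects: Defect (6) > Cooperate (5)
NE: (Defect, Defect) with payoff (6, 6)
But (Cooperate, Cooperate) = (11, 11) Pareto dominates (6, 6)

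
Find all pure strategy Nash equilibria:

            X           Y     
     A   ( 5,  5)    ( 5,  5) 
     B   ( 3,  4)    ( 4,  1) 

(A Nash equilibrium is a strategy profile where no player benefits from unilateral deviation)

Nash equilibrium: (A, X), (A, Y)

Work:
Best responses:
  P1 vs X: payoffs [5, 3] → best response A (payoff 5)
  P1 vs Y: payoffs [5, 4] → best response A (payoff 5)
  P2 vs A: payoffs [5, 5] → best response X/Y (payoff 5)
  P2 vs B: payoffs [4, 1] → best response X (payoff 4)
Mutual best responses: (A,X), (A,Y) → Nash equilibria.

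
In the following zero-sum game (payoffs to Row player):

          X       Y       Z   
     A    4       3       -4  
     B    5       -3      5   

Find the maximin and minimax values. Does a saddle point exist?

Maximin = -3, Minimax = 3, Saddle: False

Work:
Row minimums: [-4, -3] → maximin = -3
Column maximums: [5, 3, 5] → minimax = 3
No saddle point (maximin ≠ minimax). Mixed strategy needed.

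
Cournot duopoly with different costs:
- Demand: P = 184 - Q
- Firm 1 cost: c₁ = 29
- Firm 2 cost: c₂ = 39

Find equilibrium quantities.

q₁* = 55.0, q₂* = 45.0

Work:
Reaction: q₁ = (184 - 29 - q₂)/2
Reaction: q₂ = (184 - 39 - q₁)/2
Solve simultaneously:
q₁* = (184 - 2×29 + 39)/3 = 55.0
q₂* = (184 - 2×39 + 29)/3 = 45.0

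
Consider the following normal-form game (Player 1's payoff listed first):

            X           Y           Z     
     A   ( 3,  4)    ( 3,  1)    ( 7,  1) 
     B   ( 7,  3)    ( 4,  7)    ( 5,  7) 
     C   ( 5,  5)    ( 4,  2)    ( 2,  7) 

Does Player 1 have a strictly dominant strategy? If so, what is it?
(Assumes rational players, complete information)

No strictly dominant strategy exists for Player 1

Work:
A strategy strictly dominates another if it gives a strictly higher payoff against every opponent action. Compare each pair of P1's strategies column-by-column:
  A vs B: [3 vs 7, 3 vs 4, 7 vs 5] → A does not strictly dominate B (column X: 3 ≤ 7)
  A vs C: [3 vs 5, 3 vs 4, 7 vs 2] → A does not strictly dominate C (column X: 3 ≤ 5)
  B vs A: [7 vs 3, 4 vs 3, 5 vs 7] → B does not strictly dominate A (column Z: 5 ≤ 7)
  B vs C: [7 vs 5, 4 vs 4, 5 vs 2] → B does not strictly dominate C (column Y: 4 ≤ 4)
  C vs A: [5 vs 3, 4 vs 3, 2 vs 7] → C does not strictly dominate A (column Z: 2 ≤ 7)
  C vs B: [5 vs 7, 4 vs 4, 2 vs 5] → C does not strictly dominate B (column X: 5 ≤ 7)
No single strategy strictly dominates all others → no strictly dominant strategy.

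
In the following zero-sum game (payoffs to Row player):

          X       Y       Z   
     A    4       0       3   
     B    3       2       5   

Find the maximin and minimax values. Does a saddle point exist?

Maximin = 2, Minimax = 2, Saddle: True

Work:
Row minimums: [0, 2] → maximin = 2
Column maximums: [4, 2, 5] → minimax = 2
Saddle point exists! Game value = 2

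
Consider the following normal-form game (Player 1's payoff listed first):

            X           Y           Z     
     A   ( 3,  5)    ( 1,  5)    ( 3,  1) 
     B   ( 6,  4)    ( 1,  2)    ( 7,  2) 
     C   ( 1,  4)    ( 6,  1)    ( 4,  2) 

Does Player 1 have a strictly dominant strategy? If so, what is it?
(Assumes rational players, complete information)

No strictly dominant strategy exists for Player 1

Work:
A strategy strictly dominates another if it gives a strictly higher payoff against every opponent action. Compare each pair of P1's strategies column-by-column:
  A vs B: [3 vs 6, 1 vs 1, 3 vs 7] → A does not strictly dominate B (column X: 3 ≤ 6)
  A vs C: [3 vs 1, 1 vs 6, 3 vs 4] → A does not strictly dominate C (column Y: 1 ≤ 6)
  B vs A: [6 vs 3, 1 vs 1, 7 vs 3] → B does not strictly dominate A (column Y: 1 ≤ 1)
  B vs C: [6 vs 1, 1 vs 6, 7 vs 4] → B does not strictly dominate C (column Y: 1 ≤ 6)
  C vs A: [1 vs 3, 6 vs 1, 4 vs 3] → C does not strictly dominate A (column X: 1 ≤ 3)
  C vs B: [1 vs 6, 6 vs 1, 4 vs 7] → C does not strictly dominate B (column X: 1 ≤ 6)
No single strategy strictly dominates all others → no strictly dominant strategy.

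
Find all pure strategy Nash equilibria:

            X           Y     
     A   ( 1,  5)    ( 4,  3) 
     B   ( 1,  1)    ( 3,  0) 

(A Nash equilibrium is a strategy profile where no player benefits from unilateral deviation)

Nash equilibrium: (A, X), (B, X)

Work:
Best responses:
  P1 vs X: payoffs [1, 1] → best response A/B (payoff 1)
  P1 vs Y: payoffs [4, 3] → best response A (payoff 4)
  P2 vs A: payoffs [5, 3] → best response X (payoff 5)
  P2 vs B: payoffs [1, 0] → best response X (payoff 1)
Mutual best responses: (A,X), (B,X) → Nash equilibria.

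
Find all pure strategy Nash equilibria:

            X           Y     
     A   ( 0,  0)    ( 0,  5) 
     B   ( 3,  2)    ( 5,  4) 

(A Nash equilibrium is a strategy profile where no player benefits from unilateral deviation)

Nash equilibrium: (B, Y)

Work:
Best responses:
  P1 vs X: payoffs [0, 3] → best response B (payoff 3)
  P1 vs Y: payoffs [0, 5] → best response B (payoff 5)
  P2 vs A: payoffs [0, 5] → best response Y (payoff 5)
  P2 vs B: payoffs [2, 4] → best response Y (payoff 4)
Mutual best responses: (B,Y) → Nash equilibria.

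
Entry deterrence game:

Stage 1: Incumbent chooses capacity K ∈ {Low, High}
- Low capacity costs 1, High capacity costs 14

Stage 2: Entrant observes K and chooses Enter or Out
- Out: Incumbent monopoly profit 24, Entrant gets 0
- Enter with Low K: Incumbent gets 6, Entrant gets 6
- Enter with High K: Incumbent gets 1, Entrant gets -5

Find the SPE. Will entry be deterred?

SPE: (High, Enter|Low, Out|High); Entry deterred. Incumbent net profit = 10

Work:
After Low K: Entrant enters (6 > 0)
After High K: Entrant stays out (-5 < 0)
Incumbent: Low → 6−1=5, High → 24−14=10
Incumbent chooses High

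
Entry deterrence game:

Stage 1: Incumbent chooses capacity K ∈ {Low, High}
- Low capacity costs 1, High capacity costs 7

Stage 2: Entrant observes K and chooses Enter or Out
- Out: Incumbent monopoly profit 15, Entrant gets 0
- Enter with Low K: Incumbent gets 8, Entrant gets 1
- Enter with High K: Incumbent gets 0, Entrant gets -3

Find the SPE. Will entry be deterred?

SPE: (High, Enter|Low, Out|High); Entry deterred. Incumbent net profit = 8

Work:
After Low K: Entrant enters (1 > 0)
After High K: Entrant stays out (-3 < 0)
Incumbent: Low → 8−1=7, High → 15−7=8
Incumbent chooses High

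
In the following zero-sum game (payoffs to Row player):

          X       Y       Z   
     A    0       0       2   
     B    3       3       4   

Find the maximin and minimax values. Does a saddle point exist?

Maximin = 3, Minimax = 3, Saddle: True

Work:
Row minimums: [0, 3] → maximin = 3
Column maximums: [3, 3, 4] → minimax = 3
Saddle point exists! Game value = 3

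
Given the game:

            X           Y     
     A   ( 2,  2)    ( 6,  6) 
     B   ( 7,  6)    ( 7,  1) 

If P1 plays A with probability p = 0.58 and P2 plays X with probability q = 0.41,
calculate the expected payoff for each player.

E[P1] = 5.4688, E[P2] = 3.8098

Work:
E[P1] = p·q·π₁(A,X) + p·(1-q)·π₁(A,Y) + (1-p)·q·π₁(B,X) + (1-p)·(1-q)·π₁(B,Y)
= 0.58·0.41·2 + 0.58·0.59·6 + 0.42·0.41·7 + 0.42·0.59·7
= 5.4688

E[P2] = 3.8098 (similar calculation)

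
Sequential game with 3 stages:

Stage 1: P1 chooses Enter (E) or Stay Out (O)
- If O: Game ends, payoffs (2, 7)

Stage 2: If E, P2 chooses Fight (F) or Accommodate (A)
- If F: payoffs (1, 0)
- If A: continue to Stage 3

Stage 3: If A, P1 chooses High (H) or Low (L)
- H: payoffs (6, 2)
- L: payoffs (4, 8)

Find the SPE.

SPE: (E, A, H); Outcome (6, 2)

Work:
Stage 3: P1 chooses H (6 vs 4)
Stage 2: P2: F->0, A->2 (anticipating H). Choose A
Stage 1: P1: O->2, E->6 (anticipating A, H). Choose E
SPE path: E -> A -> H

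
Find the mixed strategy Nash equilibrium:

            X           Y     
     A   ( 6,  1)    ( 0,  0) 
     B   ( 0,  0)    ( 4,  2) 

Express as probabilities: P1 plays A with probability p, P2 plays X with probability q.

p = 0.6667, q = 0.4

Work:
Find probabilities that make opponent indifferent:
P2 chooses q to make P1 indifferent between A and B
P1 chooses p to make P2 indifferent between X and Y
Mixed NE: P1 plays (A: 0.6667, B: 0.3333), P2 plays (X: 0.4, Y: 0.6)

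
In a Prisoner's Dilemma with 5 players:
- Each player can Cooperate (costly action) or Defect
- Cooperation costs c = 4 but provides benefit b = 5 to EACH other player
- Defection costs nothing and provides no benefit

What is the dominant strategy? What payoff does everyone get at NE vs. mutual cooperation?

Dominant: Defect; NE payoff = 0; Coop payoff = 16

Work:
Defect dominates (saves cost c = 4, benefit to others is external)
NE: All defect → everyone gets 0
If all cooperate: each receives (4)×5 - 4 = 16
Social dilemma: 16 > 0 but NE gives 0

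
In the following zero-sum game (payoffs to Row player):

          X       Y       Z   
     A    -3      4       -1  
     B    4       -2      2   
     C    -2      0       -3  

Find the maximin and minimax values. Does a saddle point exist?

Maximin = -2, Minimax = 2, Saddle: False

Work:
Row minimums: [-3, -2, -3] → maximin = -2
Column maximums: [4, 4, 2] → minimax = 2
No saddle point (maximin ≠ minimax). Mixed strategy needed.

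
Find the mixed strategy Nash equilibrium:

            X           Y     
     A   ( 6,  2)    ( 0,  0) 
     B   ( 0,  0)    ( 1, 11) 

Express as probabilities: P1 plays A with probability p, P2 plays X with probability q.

p = 0.8462, q = 0.1429

Work:
Find probabilities that make opponent indifferent:
P2 chooses q to make P1 indifferent between A and B
P1 chooses p to make P2 indifferent between X and Y
Mixed NE: P1 plays (A: 0.8462, B: 0.1538), P2 plays (X: 0.1429, Y: 0.8571)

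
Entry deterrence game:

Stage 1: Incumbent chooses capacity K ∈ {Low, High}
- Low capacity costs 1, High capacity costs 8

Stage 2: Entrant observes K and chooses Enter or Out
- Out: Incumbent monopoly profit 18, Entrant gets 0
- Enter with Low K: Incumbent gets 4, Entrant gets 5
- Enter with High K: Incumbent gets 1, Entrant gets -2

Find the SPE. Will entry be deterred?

SPE: (High, Enter|Low, Out|High); Entry deterred. Incumbent net profit = 10

Work:
After Low K: Entrant enters (5 > 0)
After High K: Entrant stays out (-2 < 0)
Incumbent: Low → 4−1=3, High → 18−8=10
Incumbent chooses High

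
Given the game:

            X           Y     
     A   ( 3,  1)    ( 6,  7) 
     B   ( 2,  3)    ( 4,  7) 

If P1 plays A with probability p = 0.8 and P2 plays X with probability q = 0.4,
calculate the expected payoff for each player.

E[P1] = 4.48, E[P2] = 4.76

Work:
E[P1] = p·q·π₁(A,X) + p·(1-q)·π₁(A,Y) + (1-p)·q·π₁(B,X) + (1-p)·(1-q)·π₁(B,Y)
= 0.8·0.4·3 + 0.8·0.6·6 + 0.2·0.4·2 + 0.2·0.6·4
= 4.48

E[P2] = 4.76 (similar calculation)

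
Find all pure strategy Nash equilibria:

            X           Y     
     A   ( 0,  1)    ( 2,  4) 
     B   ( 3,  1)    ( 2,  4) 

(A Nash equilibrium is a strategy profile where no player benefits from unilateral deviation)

Nash equilibrium: (A, Y), (B, Y)

Work:
Best responses:
  P1 vs X: payoffs [0, 3] → best response B (payoff 3)
  P1 vs Y: payoffs [2, 2] → best response A/B (payoff 2)
  P2 vs A: payoffs [1, 4] → best response Y (payoff 4)
  P2 vs B: payoffs [1, 4] → best response Y (payoff 4)
Mutual best responses: (A,Y), (B,Y) → Nash equilibria.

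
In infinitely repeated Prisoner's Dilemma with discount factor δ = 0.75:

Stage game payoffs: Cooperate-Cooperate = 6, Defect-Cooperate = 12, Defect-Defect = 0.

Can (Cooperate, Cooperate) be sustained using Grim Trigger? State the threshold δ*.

δ* = 0.5; since δ = 0.75 ≥ 0.5, cooperation can be sustained

Work:
For Grim Trigger:
Cooperate forever: 6/(1-δ)
Defect then punished: 12 + 0·δ/(1-δ)
Need: 6/(1-δ) ≥ 12 + 0·δ/(1-δ)
Solving: δ ≥ (T-R)/(T-P) = (12-6)/(12-0) = 0.5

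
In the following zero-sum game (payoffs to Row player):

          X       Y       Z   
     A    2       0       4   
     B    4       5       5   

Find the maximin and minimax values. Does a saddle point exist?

Maximin = 4, Minimax = 4, Saddle: True

Work:
Row minimums: [0, 4] → maximin = 4
Column maximums: [4, 5, 5] → minimax = 4
Saddle point exists! Game value = 4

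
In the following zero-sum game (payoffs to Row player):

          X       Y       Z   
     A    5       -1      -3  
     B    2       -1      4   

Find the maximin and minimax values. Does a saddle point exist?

Maximin = -1, Minimax = -1, Saddle: True

Work:
Row minimums: [-3, -1] → maximin = -1
Column maximums: [5, -1, 4] → minimax = -1
Saddle point exists! Game value = -1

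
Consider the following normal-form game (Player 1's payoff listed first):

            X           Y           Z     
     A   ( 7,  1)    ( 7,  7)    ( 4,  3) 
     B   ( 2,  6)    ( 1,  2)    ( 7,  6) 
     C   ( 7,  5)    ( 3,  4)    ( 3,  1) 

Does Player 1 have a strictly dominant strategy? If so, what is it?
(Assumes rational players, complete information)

No strictly dominant strategy exists for Player 1

Work:
A strategy strictly dominates another if it gives a strictly higher payoff against every opponent action. Compare each pair of P1's strategies column-by-column:
  A vs B: [7 vs 2, 7 vs 1, 4 vs 7] → A does not strictly dominate B (column Z: 4 ≤ 7)
  A vs C: [7 vs 7, 7 vs 3, 4 vs 3] → A does not strictly dominate C (column X: 7 ≤ 7)
  B vs A: [2 vs 7, 1 vs 7, 7 vs 4] → B does not strictly dominate A (column X: 2 ≤ 7)
  B vs C: [2 vs 7, 1 vs 3, 7 vs 3] → B does not strictly dominate C (column X: 2 ≤ 7)
  C vs A: [7 vs 7, 3 vs 7, 3 vs 4] → C does not strictly dominate A (column X: 7 ≤ 7)
  C vs B: [7 vs 2, 3 vs 1, 3 vs 7] → C does not strictly dominate B (column Z: 3 ≤ 7)
No single strategy strictly dominates all others → no strictly dominant strategy.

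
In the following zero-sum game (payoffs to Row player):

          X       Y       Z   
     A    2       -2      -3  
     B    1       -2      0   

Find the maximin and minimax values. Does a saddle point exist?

Maximin = -2, Minimax = -2, Saddle: True

Work:
Row minimums: [-3, -2] → maximin = -2
Column maximums: [2, -2, 0] → minimax = -2
Saddle point exists! Game value = -2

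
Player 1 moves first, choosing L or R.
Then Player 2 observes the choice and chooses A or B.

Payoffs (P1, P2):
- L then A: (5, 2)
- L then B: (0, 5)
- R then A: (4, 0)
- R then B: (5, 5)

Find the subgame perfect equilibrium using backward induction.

P1 plays R, P2 plays B after L and B after R; Payoff (5, 5)

Work:
Backward induction:
After L: P2 chooses B → P1 gets 0
After R: P2 chooses B → P1 gets 5
P1 chooses R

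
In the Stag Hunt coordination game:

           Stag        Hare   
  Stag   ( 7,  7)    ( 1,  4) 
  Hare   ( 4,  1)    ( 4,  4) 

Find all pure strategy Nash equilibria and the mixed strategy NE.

Pure NE: (Stag, Stag) and (Hare, Hare); Mixed NE: p = 0.5, q = 0.5

Work:
Check pure NE:
(Stag, Stag): (7, 7) - no unilateral deviation beneficial
(Hare, Hare): (4, 4) - no unilateral deviation beneficial
Mixed NE: P1 plays Stag with p = 0.5, P2 plays Stag with q = 0.5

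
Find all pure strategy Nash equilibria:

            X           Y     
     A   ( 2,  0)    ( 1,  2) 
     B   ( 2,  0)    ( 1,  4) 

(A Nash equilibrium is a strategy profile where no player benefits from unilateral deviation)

Nash equilibrium: (A, Y), (B, Y)

Work:
Best responses:
  P1 vs X: payoffs [2, 2] → best response A/B (payoff 2)
  P1 vs Y: payoffs [1, 1] → best response A/B (payoff 1)
  P2 vs A: payoffs [0, 2] → best response Y (payoff 2)
  P2 vs B: payoffs [0, 4] → best response Y (payoff 4)
Mutual best responses: (A,Y), (B,Y) → Nash equilibria.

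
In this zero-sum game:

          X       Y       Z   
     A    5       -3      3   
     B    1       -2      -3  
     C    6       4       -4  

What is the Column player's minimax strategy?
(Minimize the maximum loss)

Column should play Z, value = 3

Work:
Column player minimizes Row's maximum payoff:
Column X: max payoff to Row = 6
Column Y: max payoff to Row = 4
Column Z: max payoff to Row = 3
Minimum is 3, achieved by column Z.
Minimax strategy: Z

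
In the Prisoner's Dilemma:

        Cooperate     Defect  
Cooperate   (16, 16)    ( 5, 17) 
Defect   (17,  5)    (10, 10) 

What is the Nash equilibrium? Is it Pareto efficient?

(Defect, Defect) is NE; not Pareto efficient

Work:
Defect dominates Cooperate for both players:
If P2 cooperates: Defect (17) > Cooperate (16)
If P2 defects: Defect (10) > Cooperate (5)
NE: (Defect, Defect) with payoff (10, 10)
But (Cooperate, Cooperate) = (16, 16) Pareto dominates (10, 10)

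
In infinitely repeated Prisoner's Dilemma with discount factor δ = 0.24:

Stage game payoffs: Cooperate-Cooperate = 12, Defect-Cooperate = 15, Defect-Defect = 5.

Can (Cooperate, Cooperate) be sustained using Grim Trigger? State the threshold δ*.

δ* = 0.3; since δ = 0.24 < 0.3, cooperation cannot be sustained

Work:
For Grim Trigger:
Cooperate forever: 12/(1-δ)
Defect then punished: 15 + 5·δ/(1-δ)
Need: 12/(1-δ) ≥ 15 + 5·δ/(1-δ)
Solving: δ ≥ (T-R)/(T-P) = (15-12)/(15-5) = 0.3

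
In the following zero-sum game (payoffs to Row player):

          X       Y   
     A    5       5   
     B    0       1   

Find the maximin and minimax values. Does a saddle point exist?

Maximin = 5, Minimax = 5, Saddle: True

Work:
Row minimums: [5, 0] → maximin = 5
Column maximums: [5, 5] → minimax = 5
Saddle point exists! Game value = 5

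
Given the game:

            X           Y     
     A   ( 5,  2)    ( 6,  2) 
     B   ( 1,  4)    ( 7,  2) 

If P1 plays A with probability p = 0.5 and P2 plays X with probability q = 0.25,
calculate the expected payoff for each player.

E[P1] = 5.625, E[P2] = 2.25

Work:
E[P1] = p·q·π₁(A,X) + p·(1-q)·π₁(A,Y) + (1-p)·q·π₁(B,X) + (1-p)·(1-q)·π₁(B,Y)
= 0.5·0.25·5 + 0.5·0.75·6 + 0.5·0.25·1 + 0.5·0.75·7
= 5.625

E[P2] = 2.25 (similar calculation)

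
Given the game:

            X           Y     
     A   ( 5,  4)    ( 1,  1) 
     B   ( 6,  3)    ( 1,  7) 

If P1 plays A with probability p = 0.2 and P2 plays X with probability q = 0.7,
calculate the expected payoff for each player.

E[P1] = 4.36, E[P2] = 3.98

Work:
E[P1] = p·q·π₁(A,X) + p·(1-q)·π₁(A,Y) + (1-p)·q·π₁(B,X) + (1-p)·(1-q)·π₁(B,Y)
= 0.2·0.7·5 + 0.2·0.3·1 + 0.8·0.7·6 + 0.8·0.3·1
= 4.36

E[P2] = 3.98 (similar calculation)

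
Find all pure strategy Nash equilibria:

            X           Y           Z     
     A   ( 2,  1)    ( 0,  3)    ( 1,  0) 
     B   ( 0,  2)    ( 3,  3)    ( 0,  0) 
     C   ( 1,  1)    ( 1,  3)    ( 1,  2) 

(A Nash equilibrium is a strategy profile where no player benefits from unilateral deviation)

Nash equilibrium: (B, Y)

Work:
Best responses:
  P1 vs X: payoffs [2, 0, 1] → best response A (payoff 2)
  P1 vs Y: payoffs [0, 3, 1] → best response B (payoff 3)
  P1 vs Z: payoffs [1, 0, 1] → best response A/C (payoff 1)
  P2 vs A: payoffs [1, 3, 0] → best response Y (payoff 3)
  P2 vs B: payoffs [2, 3, 0] → best response Y (payoff 3)
  P2 vs C: payoffs [1, 3, 2] → best response Y (payoff 3)
Mutual best responses: (B,Y) → Nash equilibria.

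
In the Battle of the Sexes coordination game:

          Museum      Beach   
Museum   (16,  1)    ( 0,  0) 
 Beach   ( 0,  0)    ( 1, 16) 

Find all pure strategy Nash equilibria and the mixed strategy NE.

Pure NE: (Museum, Museum) and (Beach, Beach); Mixed NE: p = 0.9412, q = 0.0588

Work:
Check pure NE:
(Museum, Museum): (16, 1) - no unilateral deviation beneficial
(Beach, Beach): (1, 16) - no unilateral deviation beneficial
Mixed NE: P1 plays Museum with p = 0.9412, P2 plays Museum with q = 0.0588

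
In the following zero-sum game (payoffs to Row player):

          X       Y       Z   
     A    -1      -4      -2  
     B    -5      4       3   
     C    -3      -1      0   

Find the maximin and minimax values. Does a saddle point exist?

Maximin = -3, Minimax = -1, Saddle: False

Work:
Row minimums: [-4, -5, -3] → maximin = -3
Column maximums: [-1, 4, 3] → minimax = -1
No saddle point (maximin ≠ minimax). Mixed strategy needed.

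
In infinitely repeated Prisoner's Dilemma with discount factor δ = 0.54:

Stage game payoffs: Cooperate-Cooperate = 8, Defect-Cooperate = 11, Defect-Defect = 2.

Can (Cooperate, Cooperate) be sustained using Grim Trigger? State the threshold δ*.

δ* = 0.3333; since δ = 0.54 ≥ 0.3333, cooperation can be sustained

Work:
For Grim Trigger:
Cooperate forever: 8/(1-δ)
Defect then punished: 11 + 2·δ/(1-δ)
Need: 8/(1-δ) ≥ 11 + 2·δ/(1-δ)
Solving: δ ≥ (T-R)/(T-P) = (11-8)/(11-2) = 0.3333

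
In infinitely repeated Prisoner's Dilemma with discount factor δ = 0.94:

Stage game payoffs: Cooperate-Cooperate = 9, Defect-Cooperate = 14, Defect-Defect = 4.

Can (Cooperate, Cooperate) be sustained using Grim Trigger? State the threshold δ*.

δ* = 0.5; since δ = 0.94 ≥ 0.5, cooperation can be sustained

Work:
For Grim Trigger:
Cooperate forever: 9/(1-δ)
Defect then punished: 14 + 4·δ/(1-δ)
Need: 9/(1-δ) ≥ 14 + 4·δ/(1-δ)
Solving: δ ≥ (T-R)/(T-P) = (14-9)/(14-4) = 0.5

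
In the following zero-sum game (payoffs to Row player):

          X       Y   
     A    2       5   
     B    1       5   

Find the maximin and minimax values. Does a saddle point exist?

Maximin = 2, Minimax = 2, Saddle: True

Work:
Row minimums: [2, 1] → maximin = 2
Column maximums: [2, 5] → minimax = 2
Saddle point exists! Game value = 2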